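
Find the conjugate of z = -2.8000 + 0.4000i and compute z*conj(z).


z_bar = -2.8000 - 0.4000i
z*z_bar = (-2.8)^2 + 0.4^2 = 7.84 + 0.16 = 8

z_bar = -2.8000 - 0.4000i, z*z_bar = 8


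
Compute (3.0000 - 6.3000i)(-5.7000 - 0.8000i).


Real = 3*(-5.7) - (-6.3)*(-0.8) = -17.1 - 5.04 = -22.14
Imag = 3*(-0.8) - (5.7)*(-6.3) = -2.4 + 35.91 = 33.51

-22.1400 + 33.5100i


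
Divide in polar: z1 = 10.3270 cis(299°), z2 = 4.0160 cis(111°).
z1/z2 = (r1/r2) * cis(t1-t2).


r = 10.3270 / 4.0160 = 2.5715
theta = 299° - 111° = 188° = 188° (mod 360)

2.5715 cis(188°)


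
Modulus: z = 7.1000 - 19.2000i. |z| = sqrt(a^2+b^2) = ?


|z| = sqrt(7.1^2 + (-19.2)^2) = sqrt(50.41 + 368.64) = sqrt(419.05) = 20.4707

|z| = 20.4707


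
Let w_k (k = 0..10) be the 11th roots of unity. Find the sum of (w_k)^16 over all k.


The roots are w_k = w^k with w = e^(2*pi*i/11), and (w^k)^16 = (w^16)^k.
So S = 1 + u + u^2 + ... + u^(10) with u = w^16.
16 = 1*11 + 5, so 16 is not a multiple of 11: u = (w^11)^1 * w^5 = w^5 ≠ 1 (w is a primitive 11th root), while u^11 = (w^11)^16 = 1.
Geometric series: S = (1 - u^11)/(1 - u) = (1 - 1)/(1 - u) = 0

S = 0


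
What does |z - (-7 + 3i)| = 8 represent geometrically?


|z - z0| = r is a circle with center z0 and radius r.
Center = (-7, 3), radius = 8

Circle with center (-7, 3) and radius 8


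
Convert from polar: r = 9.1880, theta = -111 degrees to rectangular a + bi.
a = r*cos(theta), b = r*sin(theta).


a = 9.1880*cos(-111°) = 9.1880*(-0.35837) = -3.2927
b = 9.1880*sin(-111°) = 9.1880*(-0.93358) = -8.5777

-3.2927 - 8.5777i


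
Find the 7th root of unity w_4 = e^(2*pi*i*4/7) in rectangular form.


Angle = 360*4/7 = 205.7143°
a = cos(205.7143°) = -0.9010
b = sin(205.7143°) = -0.4339

-0.9010 - 0.4339i


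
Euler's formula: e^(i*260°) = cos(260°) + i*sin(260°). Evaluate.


cos(260°) = -0.1736
sin(260°) = -0.9848

e^(i*260°) = -0.1736 - 0.9848i


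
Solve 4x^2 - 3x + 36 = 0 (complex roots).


disc = (-3)^2 - 4*4*36 = 9 - 576 = -567
sqrt(|disc|) = sqrt(567) = 23.8118
Real part = 3/(2*4) = 0.3750
Imag part = 23.8118/(2*4) = 2.9765

0.3750 ± 2.9765i


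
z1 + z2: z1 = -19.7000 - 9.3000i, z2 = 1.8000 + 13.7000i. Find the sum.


Real: -19.7 + 1.8 = -17.9
Imag: -9.3 + 13.7 = 4.4

-17.9000 + 4.4000i


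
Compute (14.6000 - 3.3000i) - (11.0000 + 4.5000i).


Real: 14.6 - 11 = 3.6
Imag: -3.3 - 4.5 = -7.8

3.6000 - 7.8000i


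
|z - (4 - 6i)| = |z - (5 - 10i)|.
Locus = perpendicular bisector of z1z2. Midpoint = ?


Equal distances means the locus is the perpendicular bisector of z1 and z2.
Midpoint = ((4+5)/2, (-6+(-10))/2) = (4.5000, -8.0000)

Perpendicular bisector through (4.5000, -8.0000)


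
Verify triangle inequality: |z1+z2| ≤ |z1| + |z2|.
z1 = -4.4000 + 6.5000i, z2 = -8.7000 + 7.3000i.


|z1| = sqrt((-4.4)^2 + 6.5^2) = sqrt(61.61) = 7.8492
|z2| = sqrt((-8.7)^2 + 7.3^2) = sqrt(128.98) = 11.3569
z1+z2 = -13.1000 + 13.8000i
|z1+z2| = sqrt(362.05) = 19.0276
|z1|+|z2| = 7.8492 + 11.3569 = 19.2061

|z1+z2| = 19.0276 ≤ |z1|+|z2| = 19.2061 (verified)


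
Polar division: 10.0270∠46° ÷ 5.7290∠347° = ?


r = 10.0270 / 5.7290 = 1.7502
theta = 46° - 347° = -301° = 59° (mod 360)

1.7502 cis(59°)


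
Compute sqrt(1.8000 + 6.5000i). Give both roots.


|z| = sqrt(3.24+42.25) = 6.7446
sqrt((|z|+a)/2) = sqrt((6.7446+1.8)/2) = sqrt(4.2723) = 2.0670
sqrt((|z|-a)/2) = sqrt((6.7446-1.8)/2) = sqrt(2.4723) = 1.5724

±(2.0670 + 1.5724i) i.e. 2.0670 + 1.5724i and -2.0670 - 1.5724i


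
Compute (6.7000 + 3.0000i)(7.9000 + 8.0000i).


Real = 6.7*7.9 - 3*8 = 52.93 - 24 = 28.93
Imag = 6.7*8 + 7.9*3 = 53.6 + 23.7 = 77.3

28.9300 + 77.3000i


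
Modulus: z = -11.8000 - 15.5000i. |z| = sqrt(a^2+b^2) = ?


|z| = sqrt((-11.8)^2 + (-15.5)^2) = sqrt(139.24 + 240.25) = sqrt(379.49) = 19.4805

|z| = 19.4805


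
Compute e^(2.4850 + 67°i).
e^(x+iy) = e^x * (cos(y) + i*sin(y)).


e^2.4850 = 12.0011
cos(67°) = 0.39073
sin(67°) = 0.920505
Real = 12.0011*0.39073 = 4.6892
Imag = 12.0011*0.920505 = 11.0471

4.6892 + 11.0471i


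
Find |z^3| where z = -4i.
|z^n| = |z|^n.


|z| = sqrt(0+16) = sqrt(16) = 4
|z^3| = |z|^3 = 4^3 = 64

|z^3| = 64


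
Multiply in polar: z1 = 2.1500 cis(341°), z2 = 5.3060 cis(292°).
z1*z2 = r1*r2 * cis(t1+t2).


r = 2.1500 * 5.3060 = 11.4079
theta = 341° + 292° = 633° = 273° (mod 360)

11.4079 cis(273°)


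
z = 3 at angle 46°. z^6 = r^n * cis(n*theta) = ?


r^6 = 3^6 = 729
n*theta = 6*46° = 276° = 276° (mod 360)
a = 729*cos(276°) = 76.2012
b = 729*sin(276°) = -725.0065

729 cis(276°) = 76.2012 - 725.0065i


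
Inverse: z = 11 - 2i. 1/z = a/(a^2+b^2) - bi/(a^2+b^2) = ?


|z|^2 = 121+4 = 125
1/z = (11 + 2i)/125

1/z = 0.0880 + 0.0160i


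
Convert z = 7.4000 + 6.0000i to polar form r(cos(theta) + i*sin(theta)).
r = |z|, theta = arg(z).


r = sqrt(54.76+36) = sqrt(90.76) = 9.5268
theta = atan2(6, 7.4) = 39.0355 degrees

r = 9.5268, theta = 39.0355 degrees


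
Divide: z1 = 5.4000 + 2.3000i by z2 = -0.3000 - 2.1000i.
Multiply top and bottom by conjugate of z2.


Conjugate of z2 = -0.3000 + 2.1000i
Numerator: (5.4000 + 2.3000i)(-0.3000 + 2.1000i) = -6.4500 + 10.6500i
Denominator: (-0.3)^2 + (-2.1)^2 = 4.5
Result = (-6.4500 + 10.6500i)/4.5

-1.4333 + 2.3667i


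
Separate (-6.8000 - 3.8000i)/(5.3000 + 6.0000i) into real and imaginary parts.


Multiply by conjugate: (-6.8000 - 3.8000i)(5.3000 - 6.0000i) / (5.3^2 + 6^2)
Numerator real = -6.8*5.3 - (3.8)*6 = -58.84
Numerator imag = -3.8*5.3 - (-6.8)*6 = 20.66
Denominator = 64.09
Re(z) = -58.84/64.09 = -0.9181
Im(z) = 20.66/64.09 = 0.3224

Re(z) = -0.9181, Im(z) = 0.3224


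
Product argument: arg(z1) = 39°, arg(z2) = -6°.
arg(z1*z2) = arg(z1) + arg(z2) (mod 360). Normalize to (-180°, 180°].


arg(z1*z2) = 39° - 6° = 33°
Normalized to (-180°, 180°]: 33°

33°


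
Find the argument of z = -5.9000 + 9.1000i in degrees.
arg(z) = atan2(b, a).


Re = -5.9, Im = 9.1
arg = atan2(9.1, -5.9) = 122.9574 degrees

arg(z) = 122.9574 degrees


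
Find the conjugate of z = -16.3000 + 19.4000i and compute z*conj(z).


z_bar = -16.3000 - 19.4000i
z*z_bar = (-16.3)^2 + 19.4^2 = 265.69 + 376.36 = 642.05

z_bar = -16.3000 - 19.4000i, z*z_bar = 642.05


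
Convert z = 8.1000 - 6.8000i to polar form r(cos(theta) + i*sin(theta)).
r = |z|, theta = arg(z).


r = sqrt(65.61+46.24) = sqrt(111.85) = 10.5759
theta = atan2(-6.8, 8.1) = -40.0137 degrees

r = 10.5759, theta = -40.0137 degrees


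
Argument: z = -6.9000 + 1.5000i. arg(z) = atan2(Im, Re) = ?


Re = -6.9, Im = 1.5
arg = atan2(1.5, -6.9) = 167.7352 degrees

arg(z) = 167.7352 degrees


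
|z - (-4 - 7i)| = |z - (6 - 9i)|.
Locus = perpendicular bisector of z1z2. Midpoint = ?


Equal distances means the locus is the perpendicular bisector of z1 and z2.
Midpoint = ((-4+6)/2, (-7+(-9))/2) = (1.0000, -8.0000)

Perpendicular bisector through (1.0000, -8.0000)


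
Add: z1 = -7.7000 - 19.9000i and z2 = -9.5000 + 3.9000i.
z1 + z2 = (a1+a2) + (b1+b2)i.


Real: -7.7 - 9.5 = -17.2
Imag: -19.9 + 3.9 = -16

-17.2000 - 16.0000i


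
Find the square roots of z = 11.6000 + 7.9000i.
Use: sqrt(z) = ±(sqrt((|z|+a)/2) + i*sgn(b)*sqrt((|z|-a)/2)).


|z| = sqrt(134.56+62.41) = 14.0346
sqrt((|z|+a)/2) = sqrt((14.0346+11.6)/2) = sqrt(12.8173) = 3.5801
sqrt((|z|-a)/2) = sqrt((14.0346-11.6)/2) = sqrt(1.2173) = 1.1033

±(3.5801 + 1.1033i) i.e. 3.5801 + 1.1033i and -3.5801 - 1.1033i


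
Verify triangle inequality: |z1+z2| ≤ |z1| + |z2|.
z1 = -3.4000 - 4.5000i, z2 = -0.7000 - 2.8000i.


|z1| = sqrt((-3.4)^2 + (-4.5)^2) = sqrt(31.81) = 5.6400
|z2| = sqrt((-0.7)^2 + (-2.8)^2) = sqrt(8.33) = 2.8862
z1+z2 = -4.1000 - 7.3000i
|z1+z2| = sqrt(70.1) = 8.3726
|z1|+|z2| = 5.6400 + 2.8862 = 8.5262

|z1+z2| = 8.3726 ≤ |z1|+|z2| = 8.5262 (verified)


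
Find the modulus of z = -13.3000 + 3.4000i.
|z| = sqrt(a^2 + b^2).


|z| = sqrt((-13.3)^2 + 3.4^2) = sqrt(176.89 + 11.56) = sqrt(188.45) = 13.7277

|z| = 13.7277


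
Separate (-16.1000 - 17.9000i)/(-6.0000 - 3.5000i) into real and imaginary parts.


Multiply by conjugate: (-16.1000 - 17.9000i)(-6.0000 + 3.5000i) / ((-6)^2 + (-3.5)^2)
Numerator real = -16.1*(-6) - (17.9)*(-3.5) = 159.25
Numerator imag = -17.9*(-6) - (-16.1)*(-3.5) = 51.05
Denominator = 48.25
Re(z) = 159.25/48.25 = 3.3005
Im(z) = 51.05/48.25 = 1.0580

Re(z) = 3.3005, Im(z) = 1.0580


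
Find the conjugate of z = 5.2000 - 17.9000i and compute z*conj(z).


z_bar = 5.2000 + 17.9000i
z*z_bar = 5.2^2 + (-17.9)^2 = 27.04 + 320.41 = 347.45

z_bar = 5.2000 + 17.9000i, z*z_bar = 347.45


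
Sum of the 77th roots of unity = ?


The sum of all 77th roots of unity is 0.
Geometric series: (1 - w^77)/(1 - w) = (1-1)/(1-w) = 0 since w^77 = 1, w ≠ 1.
Alternatively: coefficient of z^76 in z^77 - 1 is 0.

0


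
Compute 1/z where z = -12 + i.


|z|^2 = 144+1 = 145
1/z = (-12 - 1i)/145

1/z = -0.0828 - 0.0069i


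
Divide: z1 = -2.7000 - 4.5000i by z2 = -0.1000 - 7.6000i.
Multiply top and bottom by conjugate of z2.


Conjugate of z2 = -0.1000 + 7.6000i
Numerator: (-2.7000 - 4.5000i)(-0.1000 + 7.6000i) = 34.4700 - 20.0700i
Denominator: (-0.1)^2 + (-7.6)^2 = 57.77
Result = (34.4700 - 20.0700i)/57.77

0.5967 - 0.3474i


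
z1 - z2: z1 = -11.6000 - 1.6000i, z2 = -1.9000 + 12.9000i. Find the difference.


Real: -11.6 + 1.9 = -9.7
Imag: -1.6 - 12.9 = -14.5

-9.7000 - 14.5000i


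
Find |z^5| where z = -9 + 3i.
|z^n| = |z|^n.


|z| = sqrt(81+9) = sqrt(90) = 9.4868
|z^5| = |z|^5 = (sqrt(90))^5 = 90^2 * sqrt(90) = 8100*sqrt(90)

|z^5| = 8100*sqrt(90) ≈ 76843.3471


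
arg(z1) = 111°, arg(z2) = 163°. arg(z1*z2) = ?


arg(z1*z2) = 111° + 163° = 274°
Normalized to (-180°, 180°]: -86°

-86°


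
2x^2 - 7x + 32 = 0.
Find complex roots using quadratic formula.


disc = (-7)^2 - 4*2*32 = 49 - 256 = -207
sqrt(|disc|) = sqrt(207) = 14.3875
Real part = 7/(2*2) = 1.7500
Imag part = 14.3875/(2*2) = 3.5969

1.7500 ± 3.5969i


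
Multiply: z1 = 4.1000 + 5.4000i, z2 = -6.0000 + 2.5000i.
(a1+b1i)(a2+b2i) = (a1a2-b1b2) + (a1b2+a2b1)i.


Real = 4.1*(-6) - 5.4*2.5 = -24.6 - 13.5 = -38.1
Imag = 4.1*2.5 - (6)*5.4 = 10.25 - (32.4) = -22.15

-38.1000 - 22.1500i


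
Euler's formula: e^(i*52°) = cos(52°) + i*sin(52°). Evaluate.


cos(52°) = 0.6157
sin(52°) = 0.7880

e^(i*52°) = 0.6157 + 0.7880i


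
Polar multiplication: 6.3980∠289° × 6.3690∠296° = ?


r = 6.3980 * 6.3690 = 40.7489
theta = 289° + 296° = 585° = 225° (mod 360)

40.7489 cis(225°)


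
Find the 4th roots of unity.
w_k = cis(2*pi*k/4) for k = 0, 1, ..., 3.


The 4th roots of unity are cis(360k/4°) for k=0..3
Angle step = 360/4 = 90°
Primitive root: cis(90°)
Primitive root = 0 + 1.0000i

4 roots at angles: 0°, 90°, 180°, 270°


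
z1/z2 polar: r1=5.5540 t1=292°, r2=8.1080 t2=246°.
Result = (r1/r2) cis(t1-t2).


r = 5.5540 / 8.1080 = 0.6850
theta = 292° - 246° = 46° = 46° (mod 360)

0.6850 cis(46°)


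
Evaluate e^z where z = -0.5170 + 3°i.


e^-0.5170 = 0.5963
cos(3°) = 0.9986
sin(3°) = 0.0523
Real = 0.5963*0.9986 = 0.5955
Imag = 0.5963*0.0523 = 0.0312

0.5955 + 0.0312i


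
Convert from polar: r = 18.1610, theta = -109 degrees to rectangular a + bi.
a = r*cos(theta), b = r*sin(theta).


a = 18.1610*cos(-109°) = 18.1610*(-0.325568) = -5.9126
b = 18.1610*sin(-109°) = 18.1610*(-0.94552) = -17.1716

-5.9126 - 17.1716i


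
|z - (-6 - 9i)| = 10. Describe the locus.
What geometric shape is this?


|z - z0| = r is a circle with center z0 and radius r.
Center = (-6, -9), radius = 10

Circle with center (-6, -9) and radius 10


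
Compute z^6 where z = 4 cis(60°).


r^6 = 4^6 = 4096
n*theta = 6*60° = 360° = 0° (mod 360)
a = 4096*cos(0°) = 4096.0000
b = 4096*sin(0°) = 0

4096 cis(0°) = 4096.0000 + 0i


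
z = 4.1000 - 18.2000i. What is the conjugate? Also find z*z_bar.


z_bar = 4.1000 + 18.2000i
z*z_bar = 4.1^2 + (-18.2)^2 = 16.81 + 331.24 = 348.05

z_bar = 4.1000 + 18.2000i, z*z_bar = 348.05


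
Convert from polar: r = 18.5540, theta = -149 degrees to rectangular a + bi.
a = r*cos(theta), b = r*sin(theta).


a = 18.5540*cos(-149°) = 18.5540*(-0.85717) = -15.9039
b = 18.5540*sin(-149°) = 18.5540*(-0.515038) = -9.5560

-15.9039 - 9.5560i


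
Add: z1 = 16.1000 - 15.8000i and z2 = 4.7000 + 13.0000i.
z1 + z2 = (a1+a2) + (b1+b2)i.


Real: 16.1 + 4.7 = 20.8
Imag: -15.8 + 13 = -2.8

20.8000 - 2.8000i


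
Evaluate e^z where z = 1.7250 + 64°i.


e^1.7250 = 5.6125
cos(64°) = 0.43837
sin(64°) = 0.8988
Real = 5.6125*0.43837 = 2.4604
Imag = 5.6125*0.8988 = 5.0445

2.4604 + 5.0445i


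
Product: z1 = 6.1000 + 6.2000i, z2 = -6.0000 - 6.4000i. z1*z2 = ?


Real = 6.1*(-6) - 6.2*(-6.4) = -36.6 - (-39.68) = 3.08
Imag = 6.1*(-6.4) - (6)*6.2 = -39.04 - (37.2) = -76.24

3.0800 - 76.2400i


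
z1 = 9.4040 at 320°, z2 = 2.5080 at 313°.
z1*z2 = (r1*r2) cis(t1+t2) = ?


r = 9.4040 * 2.5080 = 23.5852
theta = 320° + 313° = 633° = 273° (mod 360)

23.5852 cis(273°)


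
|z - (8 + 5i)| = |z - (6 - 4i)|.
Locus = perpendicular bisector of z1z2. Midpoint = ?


Equal distances means the locus is the perpendicular bisector of z1 and z2.
Midpoint = ((8+6)/2, (5+(-4))/2) = (7.0000, 0.5000)

Perpendicular bisector through (7.0000, 0.5000)


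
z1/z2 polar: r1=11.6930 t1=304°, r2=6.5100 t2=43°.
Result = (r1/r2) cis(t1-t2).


r = 11.6930 / 6.5100 = 1.7962
theta = 304° - 43° = 261° = 261° (mod 360)

1.7962 cis(261°)


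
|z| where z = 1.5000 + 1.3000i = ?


|z| = sqrt(1.5^2 + 1.3^2) = sqrt(2.25 + 1.69) = sqrt(3.94) = 1.9849

|z| = 1.9849


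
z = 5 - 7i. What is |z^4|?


|z| = sqrt(25+49) = sqrt(74) = 8.6023
|z^4| = |z|^4 = (sqrt(74))^4 = 74^2 = 5476

|z^4| = 5476


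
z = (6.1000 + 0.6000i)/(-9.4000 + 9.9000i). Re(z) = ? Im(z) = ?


Multiply by conjugate: (6.1000 + 0.6000i)(-9.4000 - 9.9000i) / ((-9.4)^2 + 9.9^2)
Numerator real = 6.1*(-9.4) + 0.6*9.9 = -51.4
Numerator imag = 0.6*(-9.4) - 6.1*9.9 = -66.03
Denominator = 186.37
Re(z) = -51.4/186.37 = -0.2758
Im(z) = -66.03/186.37 = -0.3543

Re(z) = -0.2758, Im(z) = -0.3543


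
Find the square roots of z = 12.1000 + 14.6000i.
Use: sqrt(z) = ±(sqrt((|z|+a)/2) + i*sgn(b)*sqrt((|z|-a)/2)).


|z| = sqrt(146.41+213.16) = 18.9623
sqrt((|z|+a)/2) = sqrt((18.9623+12.1)/2) = sqrt(15.5312) = 3.9410
sqrt((|z|-a)/2) = sqrt((18.9623-12.1)/2) = sqrt(3.4312) = 1.8523

±(3.9410 + 1.8523i) i.e. 3.9410 + 1.8523i and -3.9410 - 1.8523i


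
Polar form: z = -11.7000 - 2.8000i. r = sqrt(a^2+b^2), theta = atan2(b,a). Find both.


r = sqrt(136.89+7.84) = sqrt(144.73) = 12.0304
theta = atan2(-2.8, -11.7) = -166.5413 degrees

r = 12.0304, theta = -166.5413 degrees


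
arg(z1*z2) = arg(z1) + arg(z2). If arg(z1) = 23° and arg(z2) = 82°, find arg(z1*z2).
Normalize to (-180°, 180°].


arg(z1*z2) = 23° + 82° = 105°
Normalized to (-180°, 180°]: 105°

105°


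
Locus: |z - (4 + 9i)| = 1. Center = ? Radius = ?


|z - z0| = r is a circle with center z0 and radius r.
Center = (4, 9), radius = 1

Circle with center (4, 9) and radius 1


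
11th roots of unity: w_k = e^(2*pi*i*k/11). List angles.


The 11th roots of unity are cis(360k/11°) for k=0..10
Angle step = 360/11 = 32.7273°
Primitive root: cis(32.7273°)
Primitive root = 0.8413 + 0.5406i

11 roots at angles: 0°, 32.7273°, 65.4545°, 98.1818°, 130.9091°, 163.6364°, 196.3636°, 229.0909°, 261.8182°, 294.5455°, 327.2727°


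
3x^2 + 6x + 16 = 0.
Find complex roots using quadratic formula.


disc = 6^2 - 4*3*16 = 36 - 192 = -156
sqrt(|disc|) = sqrt(156) = 12.4900
Real part = -6/(2*3) = -1.0000
Imag part = 12.4900/(2*3) = 2.0817

-1.0000 ± 2.0817i


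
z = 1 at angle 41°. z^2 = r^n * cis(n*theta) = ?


r^2 = 1^2 = 1
n*theta = 2*41° = 82° = 82° (mod 360)
a = 1*cos(82°) = 0.1392
b = 1*sin(82°) = 0.9903

1 cis(82°) = 0.1392 + 0.9903i


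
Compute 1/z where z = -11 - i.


|z|^2 = 121+1 = 122
1/z = (-11 + 1i)/122

1/z = -0.0902 + 0.0082i


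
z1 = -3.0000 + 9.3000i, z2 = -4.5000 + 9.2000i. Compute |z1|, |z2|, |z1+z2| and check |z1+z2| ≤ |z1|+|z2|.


|z1| = sqrt((-3)^2 + 9.3^2) = sqrt(95.49) = 9.7719
|z2| = sqrt((-4.5)^2 + 9.2^2) = sqrt(104.89) = 10.2416
z1+z2 = -7.5000 + 18.5000i
|z1+z2| = sqrt(398.5) = 19.9625
|z1|+|z2| = 9.7719 + 10.2416 = 20.0135

|z1+z2| = 19.9625 ≤ |z1|+|z2| = 20.0135 (verified)


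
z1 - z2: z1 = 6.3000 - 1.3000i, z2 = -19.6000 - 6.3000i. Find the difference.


Real: 6.3 + 19.6 = 25.9
Imag: -1.3 + 6.3 = 5

25.9000 + 5.0000i


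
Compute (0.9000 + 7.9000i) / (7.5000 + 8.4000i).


Conjugate of z2 = 7.5000 - 8.4000i
Numerator: (0.9000 + 7.9000i)(7.5000 - 8.4000i) = 73.1100 + 51.6900i
Denominator: 7.5^2 + 8.4^2 = 126.81
Result = (73.1100 + 51.6900i)/126.81

0.5765 + 0.4076i


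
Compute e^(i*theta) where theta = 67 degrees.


cos(67°) = 0.3907
sin(67°) = 0.9205

e^(i*67°) = 0.3907 + 0.9205i


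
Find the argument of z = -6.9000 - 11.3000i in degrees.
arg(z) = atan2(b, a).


Re = -6.9, Im = -11.3
arg = atan2(-11.3, -6.9) = -121.4091 degrees

arg(z) = -121.4091 degrees


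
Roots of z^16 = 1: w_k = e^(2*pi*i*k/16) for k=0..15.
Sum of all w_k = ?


The sum of all 16th roots of unity is 0.
Geometric series: (1 - w^16)/(1 - w) = (1-1)/(1-w) = 0 since w^16 = 1, w ≠ 1.
Alternatively: coefficient of z^15 in z^16 - 1 is 0.

0


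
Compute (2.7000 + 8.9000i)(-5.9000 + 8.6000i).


Real = 2.7*(-5.9) - 8.9*8.6 = -15.93 - 76.54 = -92.47
Imag = 2.7*8.6 - (5.9)*8.9 = 23.22 - (52.51) = -29.29

-92.4700 - 29.2900i


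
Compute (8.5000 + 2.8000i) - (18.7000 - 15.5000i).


Real: 8.5 - 18.7 = -10.2
Imag: 2.8 + 15.5 = 18.3

-10.2000 + 18.3000i


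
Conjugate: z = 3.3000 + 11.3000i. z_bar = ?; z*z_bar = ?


z_bar = 3.3000 - 11.3000i
z*z_bar = 3.3^2 + 11.3^2 = 10.89 + 127.69 = 138.58

z_bar = 3.3000 - 11.3000i, z*z_bar = 138.58


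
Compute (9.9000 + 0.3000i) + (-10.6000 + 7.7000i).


Real: 9.9 - 10.6 = -0.7
Imag: 0.3 + 7.7 = 8

-0.7000 + 8.0000i


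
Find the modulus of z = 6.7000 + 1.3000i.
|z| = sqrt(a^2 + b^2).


|z| = sqrt(6.7^2 + 1.3^2) = sqrt(44.89 + 1.69) = sqrt(46.58) = 6.8250

|z| = 6.8250


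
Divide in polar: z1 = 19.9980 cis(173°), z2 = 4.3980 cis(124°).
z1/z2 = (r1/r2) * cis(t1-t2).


r = 19.9980 / 4.3980 = 4.5471
theta = 173° - 124° = 49° = 49° (mod 360)

4.5471 cis(49°)


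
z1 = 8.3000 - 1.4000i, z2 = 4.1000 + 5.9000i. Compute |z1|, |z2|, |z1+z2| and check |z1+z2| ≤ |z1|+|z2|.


|z1| = sqrt(8.3^2 + (-1.4)^2) = sqrt(70.85) = 8.4172
|z2| = sqrt(4.1^2 + 5.9^2) = sqrt(51.62) = 7.1847
z1+z2 = 12.4000 + 4.5000i
|z1+z2| = sqrt(174.01) = 13.1913
|z1|+|z2| = 8.4172 + 7.1847 = 15.6019

|z1+z2| = 13.1913 ≤ |z1|+|z2| = 15.6019 (verified)


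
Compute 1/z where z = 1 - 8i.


|z|^2 = 1+64 = 65
1/z = (1 + 8i)/65

1/z = 0.0154 + 0.1231i


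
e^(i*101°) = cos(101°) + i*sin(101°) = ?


cos(101°) = -0.1908
sin(101°) = 0.9816

e^(i*101°) = -0.1908 + 0.9816i


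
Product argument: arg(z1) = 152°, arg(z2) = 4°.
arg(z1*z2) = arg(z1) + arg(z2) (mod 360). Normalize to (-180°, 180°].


arg(z1*z2) = 152° + 4° = 156°
Normalized to (-180°, 180°]: 156°

156°


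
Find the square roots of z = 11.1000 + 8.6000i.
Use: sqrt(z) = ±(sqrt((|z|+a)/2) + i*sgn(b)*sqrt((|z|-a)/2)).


|z| = sqrt(123.21+73.96) = 14.0417
sqrt((|z|+a)/2) = sqrt((14.0417+11.1)/2) = sqrt(12.5709) = 3.5455
sqrt((|z|-a)/2) = sqrt((14.0417-11.1)/2) = sqrt(1.4709) = 1.2128

±(3.5455 + 1.2128i) i.e. 3.5455 + 1.2128i and -3.5455 - 1.2128i


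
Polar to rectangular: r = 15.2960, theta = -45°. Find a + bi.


a = 15.2960*cos(-45°) = 15.2960*0.707107 = 10.8159
b = 15.2960*sin(-45°) = 15.2960*(-0.707107) = -10.8159

10.8159 - 10.8159i


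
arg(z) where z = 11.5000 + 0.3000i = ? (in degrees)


Re = 11.5, Im = 0.3
arg = atan2(0.3, 11.5) = 1.4943 degrees

arg(z) = 1.4943 degrees


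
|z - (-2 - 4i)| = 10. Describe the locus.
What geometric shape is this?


|z - z0| = r is a circle with center z0 and radius r.
Center = (-2, -4), radius = 10

Circle with center (-2, -4) and radius 10


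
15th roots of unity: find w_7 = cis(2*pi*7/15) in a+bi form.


Angle = 360*7/15 = 168°
a = cos(168°) = -0.9781
b = sin(168°) = 0.2079

-0.9781 + 0.2079i


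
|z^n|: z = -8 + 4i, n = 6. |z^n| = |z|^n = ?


|z| = sqrt(64+16) = sqrt(80) = 8.9443
|z^6| = |z|^6 = (sqrt(80))^6 = 80^3 = 512000

|z^6| = 512000


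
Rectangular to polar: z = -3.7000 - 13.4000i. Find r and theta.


r = sqrt(13.69+179.56) = sqrt(193.25) = 13.9014
theta = atan2(-13.4, -3.7) = -105.4359 degrees

r = 13.9014, theta = -105.4359 degrees


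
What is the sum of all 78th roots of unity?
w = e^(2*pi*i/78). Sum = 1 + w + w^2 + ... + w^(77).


The sum of all 78th roots of unity is 0.
Geometric series: (1 - w^78)/(1 - w) = (1-1)/(1-w) = 0 since w^78 = 1, w ≠ 1.
Alternatively: coefficient of z^77 in z^78 - 1 is 0.

0


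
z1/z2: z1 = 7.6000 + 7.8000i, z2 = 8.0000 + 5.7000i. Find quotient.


Conjugate of z2 = 8.0000 - 5.7000i
Numerator: (7.6000 + 7.8000i)(8.0000 - 5.7000i) = 105.2600 + 19.0800i
Denominator: 8^2 + 5.7^2 = 96.49
Result = (105.2600 + 19.0800i)/96.49

1.0909 + 0.1977i


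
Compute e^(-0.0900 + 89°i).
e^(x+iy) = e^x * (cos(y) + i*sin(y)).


e^-0.0900 = 0.9139
cos(89°) = 0.0175
sin(89°) = 0.99985
Real = 0.9139*0.0175 = 0.0160
Imag = 0.9139*0.99985 = 0.9138

0.0160 + 0.9138i


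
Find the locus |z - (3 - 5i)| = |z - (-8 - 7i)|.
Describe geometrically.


Equal distances means the locus is the perpendicular bisector of z1 and z2.
Midpoint = ((3+(-8))/2, (-5+(-7))/2) = (-2.5000, -6.0000)

Perpendicular bisector through (-2.5000, -6.0000)


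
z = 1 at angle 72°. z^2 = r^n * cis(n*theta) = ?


r^2 = 1^2 = 1
n*theta = 2*72° = 144° = 144° (mod 360)
a = 1*cos(144°) = -0.8090
b = 1*sin(144°) = 0.5878

1 cis(144°) = -0.8090 + 0.5878i


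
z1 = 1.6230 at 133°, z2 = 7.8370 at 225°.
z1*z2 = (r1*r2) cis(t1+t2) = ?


r = 1.6230 * 7.8370 = 12.7195
theta = 133° + 225° = 358° = 358° (mod 360)

12.7195 cis(358°)


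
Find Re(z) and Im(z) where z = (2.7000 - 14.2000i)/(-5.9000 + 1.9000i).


Multiply by conjugate: (2.7000 - 14.2000i)(-5.9000 - 1.9000i) / ((-5.9)^2 + 1.9^2)
Numerator real = 2.7*(-5.9) - (14.2)*1.9 = -42.91
Numerator imag = -14.2*(-5.9) - 2.7*1.9 = 78.65
Denominator = 38.42
Re(z) = -42.91/38.42 = -1.1169
Im(z) = 78.65/38.42 = 2.0471

Re(z) = -1.1169, Im(z) = 2.0471


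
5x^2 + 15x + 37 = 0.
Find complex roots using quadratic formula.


disc = 15^2 - 4*5*37 = 225 - 740 = -515
sqrt(|disc|) = sqrt(515) = 22.6936
Real part = -15/(2*5) = -1.5000
Imag part = 22.6936/(2*5) = 2.2694

-1.5000 ± 2.2694i


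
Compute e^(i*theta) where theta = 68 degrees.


cos(68°) = 0.3746
sin(68°) = 0.9272

e^(i*68°) = 0.3746 + 0.9272i


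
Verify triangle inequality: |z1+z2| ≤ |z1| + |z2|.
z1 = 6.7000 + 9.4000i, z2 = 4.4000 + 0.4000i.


|z1| = sqrt(6.7^2 + 9.4^2) = sqrt(133.25) = 11.5434
|z2| = sqrt(4.4^2 + 0.4^2) = sqrt(19.52) = 4.4181
z1+z2 = 11.1000 + 9.8000i
|z1+z2| = sqrt(219.25) = 14.8071
|z1|+|z2| = 11.5434 + 4.4181 = 15.9615

|z1+z2| = 14.8071 ≤ |z1|+|z2| = 15.9615 (verified)


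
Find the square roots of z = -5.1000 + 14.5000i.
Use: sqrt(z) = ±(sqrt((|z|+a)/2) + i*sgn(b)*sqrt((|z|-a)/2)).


|z| = sqrt(26.01+210.25) = 15.3708
sqrt((|z|+a)/2) = sqrt((15.3708+(-5.1))/2) = sqrt(5.1354) = 2.2661
sqrt((|z|-a)/2) = sqrt((15.3708-(-5.1))/2) = sqrt(10.2354) = 3.1993

±(2.2661 + 3.1993i) i.e. 2.2661 + 3.1993i and -2.2661 - 3.1993i


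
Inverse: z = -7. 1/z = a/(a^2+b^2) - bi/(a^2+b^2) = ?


|z|^2 = 49+0 = 49
1/z = (-7 - 0i)/49

1/z = -0.1429 + 0i


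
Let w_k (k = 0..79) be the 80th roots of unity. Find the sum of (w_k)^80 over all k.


The roots are w_k = w^k with w = e^(2*pi*i/80), and (w^k)^80 = (w^80)^k.
So S = 1 + u + u^2 + ... + u^(79) with u = w^80.
80 = 1*80 + 0, so 80 is a multiple of 80 and u = (w^80)^1 = 1.
Every one of the 80 terms equals 1: S = 80

S = 80


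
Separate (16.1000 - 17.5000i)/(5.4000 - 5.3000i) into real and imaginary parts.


Multiply by conjugate: (16.1000 - 17.5000i)(5.4000 + 5.3000i) / (5.4^2 + (-5.3)^2)
Numerator real = 16.1*5.4 - (17.5)*(-5.3) = 179.69
Numerator imag = -17.5*5.4 - 16.1*(-5.3) = -9.17
Denominator = 57.25
Re(z) = 179.69/57.25 = 3.1387
Im(z) = -9.17/57.25 = -0.1602

Re(z) = 3.1387, Im(z) = -0.1602


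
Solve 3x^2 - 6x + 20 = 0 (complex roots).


disc = (-6)^2 - 4*3*20 = 36 - 240 = -204
sqrt(|disc|) = sqrt(204) = 14.2829
Real part = 6/(2*3) = 1.0000
Imag part = 14.2829/(2*3) = 2.3805

1.0000 ± 2.3805i


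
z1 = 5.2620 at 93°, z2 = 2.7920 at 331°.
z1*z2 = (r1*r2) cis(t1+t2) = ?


r = 5.2620 * 2.7920 = 14.6915
theta = 93° + 331° = 424° = 64° (mod 360)

14.6915 cis(64°)


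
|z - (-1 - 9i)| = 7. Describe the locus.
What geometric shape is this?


|z - z0| = r is a circle with center z0 and radius r.
Center = (-1, -9), radius = 7

Circle with center (-1, -9) and radius 7


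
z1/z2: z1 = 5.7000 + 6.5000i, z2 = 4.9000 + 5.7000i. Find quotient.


Conjugate of z2 = 4.9000 - 5.7000i
Numerator: (5.7000 + 6.5000i)(4.9000 - 5.7000i) = 64.9800 - 0.6400i
Denominator: 4.9^2 + 5.7^2 = 56.5
Result = (64.9800 - 0.6400i)/56.5

1.1501 - 0.0113i


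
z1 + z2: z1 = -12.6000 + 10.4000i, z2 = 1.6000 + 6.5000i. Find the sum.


Real: -12.6 + 1.6 = -11
Imag: 10.4 + 6.5 = 16.9

-11.0000 + 16.9000i


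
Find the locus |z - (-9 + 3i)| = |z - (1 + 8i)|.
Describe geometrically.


Equal distances means the locus is the perpendicular bisector of z1 and z2.
Midpoint = ((-9+1)/2, (3+8)/2) = (-4.0000, 5.5000)

Perpendicular bisector through (-4.0000, 5.5000)


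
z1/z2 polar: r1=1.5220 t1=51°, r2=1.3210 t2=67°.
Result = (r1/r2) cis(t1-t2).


r = 1.5220 / 1.3210 = 1.1522
theta = 51° - 67° = -16° = 344° (mod 360)

1.1522 cis(344°)


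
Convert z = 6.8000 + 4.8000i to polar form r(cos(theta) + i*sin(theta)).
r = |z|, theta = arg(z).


r = sqrt(46.24+23.04) = sqrt(69.28) = 8.3235
theta = atan2(4.8, 6.8) = 35.2176 degrees

r = 8.3235, theta = 35.2176 degrees


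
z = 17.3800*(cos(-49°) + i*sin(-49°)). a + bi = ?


a = 17.3800*cos(-49°) = 17.3800*0.65606 = 11.4023
b = 17.3800*sin(-49°) = 17.3800*(-0.75471) = -13.1169

11.4023 - 13.1169i


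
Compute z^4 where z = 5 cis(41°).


r^4 = 5^4 = 625
n*theta = 4*41° = 164° = 164° (mod 360)
a = 625*cos(164°) = -600.7886
b = 625*sin(164°) = 172.2733

625 cis(164°) = -600.7886 + 172.2733i


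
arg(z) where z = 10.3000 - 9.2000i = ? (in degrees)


Re = 10.3, Im = -9.2
arg = atan2(-9.2, 10.3) = -41.7714 degrees

arg(z) = -41.7714 degrees


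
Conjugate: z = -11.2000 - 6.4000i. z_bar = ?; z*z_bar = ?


z_bar = -11.2000 + 6.4000i
z*z_bar = (-11.2)^2 + (-6.4)^2 = 125.44 + 40.96 = 166.4

z_bar = -11.2000 + 6.4000i, z*z_bar = 166.4


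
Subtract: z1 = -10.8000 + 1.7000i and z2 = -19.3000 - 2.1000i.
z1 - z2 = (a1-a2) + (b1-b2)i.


Real: -10.8 + 19.3 = 8.5
Imag: 1.7 + 2.1 = 3.8

8.5000 + 3.8000i


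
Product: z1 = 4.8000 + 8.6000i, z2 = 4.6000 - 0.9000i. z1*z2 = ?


Real = 4.8*4.6 - 8.6*(-0.9) = 22.08 - (-7.74) = 29.82
Imag = 4.8*(-0.9) + 4.6*8.6 = -4.32 + 39.56 = 35.24

29.8200 + 35.2400i


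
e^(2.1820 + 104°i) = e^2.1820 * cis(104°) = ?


e^2.1820 = 8.8640
cos(104°) = -0.24192
sin(104°) = 0.9703
Real = 8.8640*(-0.24192) = -2.1444
Imag = 8.8640*0.9703 = 8.6007

-2.1444 + 8.6007i


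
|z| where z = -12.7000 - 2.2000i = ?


|z| = sqrt((-12.7)^2 + (-2.2)^2) = sqrt(161.29 + 4.84) = sqrt(166.13) = 12.8891

|z| = 12.8891


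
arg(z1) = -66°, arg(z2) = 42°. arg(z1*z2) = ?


arg(z1*z2) = -66° + 42° = -24°
Normalized to (-180°, 180°]: -24°

-24°


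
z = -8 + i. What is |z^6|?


|z| = sqrt(64+1) = sqrt(65) = 8.0623
|z^6| = |z|^6 = (sqrt(65))^6 = 65^3 = 274625

|z^6| = 274625


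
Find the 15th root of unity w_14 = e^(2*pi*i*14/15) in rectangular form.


Angle = 360*14/15 = 336°
a = cos(336°) = 0.9135
b = sin(336°) = -0.4067

0.9135 - 0.4067i


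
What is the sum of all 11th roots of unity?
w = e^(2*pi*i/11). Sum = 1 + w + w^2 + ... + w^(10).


The sum of all 11th roots of unity is 0.
Geometric series: (1 - w^11)/(1 - w) = (1-1)/(1-w) = 0 since w^11 = 1, w ≠ 1.
Alternatively: coefficient of z^10 in z^11 - 1 is 0.

0


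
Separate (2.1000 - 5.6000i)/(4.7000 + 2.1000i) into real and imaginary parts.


Multiply by conjugate: (2.1000 - 5.6000i)(4.7000 - 2.1000i) / (4.7^2 + 2.1^2)
Numerator real = 2.1*4.7 - (5.6)*2.1 = -1.89
Numerator imag = -5.6*4.7 - 2.1*2.1 = -30.73
Denominator = 26.5
Re(z) = -1.89/26.5 = -0.0713
Im(z) = -30.73/26.5 = -1.1596

Re(z) = -0.0713, Im(z) = -1.1596


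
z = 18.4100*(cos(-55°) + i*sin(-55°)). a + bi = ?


a = 18.4100*cos(-55°) = 18.4100*0.573576 = 10.5595
b = 18.4100*sin(-55°) = 18.4100*(-0.81915) = -15.0806

10.5595 - 15.0806i


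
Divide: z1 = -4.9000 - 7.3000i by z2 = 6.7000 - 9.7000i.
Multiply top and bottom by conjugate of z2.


Conjugate of z2 = 6.7000 + 9.7000i
Numerator: (-4.9000 - 7.3000i)(6.7000 + 9.7000i) = 37.9800 - 96.4400i
Denominator: 6.7^2 + (-9.7)^2 = 138.98
Result = (37.9800 - 96.4400i)/138.98

0.2733 - 0.6939i


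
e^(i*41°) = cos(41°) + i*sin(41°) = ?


cos(41°) = 0.7547
sin(41°) = 0.6561

e^(i*41°) = 0.7547 + 0.6561i


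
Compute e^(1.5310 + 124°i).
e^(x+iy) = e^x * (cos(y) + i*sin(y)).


e^1.5310 = 4.6228
cos(124°) = -0.55919
sin(124°) = 0.82904
Real = 4.6228*(-0.55919) = -2.5850
Imag = 4.6228*0.82904 = 3.8325

-2.5850 + 3.8325i


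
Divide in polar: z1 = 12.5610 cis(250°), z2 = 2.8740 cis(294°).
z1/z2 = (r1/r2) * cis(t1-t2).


r = 12.5610 / 2.8740 = 4.3706
theta = 250° - 294° = -44° = 316° (mod 360)

4.3706 cis(316°)


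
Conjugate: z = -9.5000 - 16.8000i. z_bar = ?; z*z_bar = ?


z_bar = -9.5000 + 16.8000i
z*z_bar = (-9.5)^2 + (-16.8)^2 = 90.25 + 282.24 = 372.49

z_bar = -9.5000 + 16.8000i, z*z_bar = 372.49


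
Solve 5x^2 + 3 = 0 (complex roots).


disc = 0^2 - 4*5*3 = 0 - 60 = -60
sqrt(|disc|) = sqrt(60) = 7.7460
Real part = 0/(2*5) = 0
Imag part = 7.7460/(2*5) = 0.7746

0 ± 0.7746i


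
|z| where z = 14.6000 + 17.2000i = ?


|z| = sqrt(14.6^2 + 17.2^2) = sqrt(213.16 + 295.84) = sqrt(509) = 22.5610

|z| = 22.5610


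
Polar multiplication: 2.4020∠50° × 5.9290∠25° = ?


r = 2.4020 * 5.9290 = 14.2415
theta = 50° + 25° = 75° = 75° (mod 360)

14.2415 cis(75°)


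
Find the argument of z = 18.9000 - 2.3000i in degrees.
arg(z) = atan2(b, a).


Re = 18.9, Im = -2.3
arg = atan2(-2.3, 18.9) = -6.9384 degrees

arg(z) = -6.9384 degrees


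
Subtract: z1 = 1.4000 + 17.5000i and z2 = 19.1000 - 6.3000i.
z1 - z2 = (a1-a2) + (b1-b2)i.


Real: 1.4 - 19.1 = -17.7
Imag: 17.5 + 6.3 = 23.8

-17.7000 + 23.8000i


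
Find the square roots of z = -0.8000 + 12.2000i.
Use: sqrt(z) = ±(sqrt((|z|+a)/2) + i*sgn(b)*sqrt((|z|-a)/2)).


|z| = sqrt(0.64+148.84) = 12.2262
sqrt((|z|+a)/2) = sqrt((12.2262+(-0.8))/2) = sqrt(5.7131) = 2.3902
sqrt((|z|-a)/2) = sqrt((12.2262-(-0.8))/2) = sqrt(6.5131) = 2.5521

±(2.3902 + 2.5521i) i.e. 2.3902 + 2.5521i and -2.3902 - 2.5521i


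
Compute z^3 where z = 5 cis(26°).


r^3 = 5^3 = 125
n*theta = 3*26° = 78° = 78° (mod 360)
a = 125*cos(78°) = 25.9890
b = 125*sin(78°) = 122.2685

125 cis(78°) = 25.9890 + 122.2685i


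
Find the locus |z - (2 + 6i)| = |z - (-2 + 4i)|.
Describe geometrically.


Equal distances means the locus is the perpendicular bisector of z1 and z2.
Midpoint = ((2+(-2))/2, (6+4)/2) = (0, 5.0000)

Perpendicular bisector through (0, 5.0000)


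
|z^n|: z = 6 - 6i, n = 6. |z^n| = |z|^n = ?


|z| = sqrt(36+36) = sqrt(72) = 8.4853
|z^6| = |z|^6 = (sqrt(72))^6 = 72^3 = 373248

|z^6| = 373248


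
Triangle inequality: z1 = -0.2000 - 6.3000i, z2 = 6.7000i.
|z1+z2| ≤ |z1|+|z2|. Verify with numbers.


|z1| = sqrt((-0.2)^2 + (-6.3)^2) = sqrt(39.73) = 6.3032
|z2| = sqrt(0^2 + 6.7^2) = sqrt(44.89) = 6.7000
z1+z2 = -0.2000 + 0.4000i
|z1+z2| = sqrt(0.2) = 0.4472
|z1|+|z2| = 6.3032 + 6.7000 = 13.0032

|z1+z2| = 0.4472 ≤ |z1|+|z2| = 13.0032 (verified)


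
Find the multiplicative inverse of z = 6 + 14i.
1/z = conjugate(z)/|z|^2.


|z|^2 = 36+196 = 232
1/z = (6 - 14i)/232

1/z = 0.0259 - 0.0603i


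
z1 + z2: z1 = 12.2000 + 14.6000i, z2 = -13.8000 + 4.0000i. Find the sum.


Real: 12.2 - 13.8 = -1.6
Imag: 14.6 + 4 = 18.6

-1.6000 + 18.6000i


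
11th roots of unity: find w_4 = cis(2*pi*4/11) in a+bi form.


Angle = 360*4/11 = 130.9091°
a = cos(130.9091°) = -0.6549
b = sin(130.9091°) = 0.7557

-0.6549 + 0.7557i


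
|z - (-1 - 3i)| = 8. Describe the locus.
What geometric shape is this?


|z - z0| = r is a circle with center z0 and radius r.
Center = (-1, -3), radius = 8

Circle with center (-1, -3) and radius 8


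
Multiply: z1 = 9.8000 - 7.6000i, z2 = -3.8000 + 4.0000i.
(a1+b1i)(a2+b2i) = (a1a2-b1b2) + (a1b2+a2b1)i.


Real = 9.8*(-3.8) - (-7.6)*4 = -37.24 - (-30.4) = -6.84
Imag = 9.8*4 - (3.8)*(-7.6) = 39.2 + 28.88 = 68.08

-6.8400 + 68.0800i


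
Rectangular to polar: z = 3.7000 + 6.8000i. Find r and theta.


r = sqrt(13.69+46.24) = sqrt(59.93) = 7.7414
theta = atan2(6.8, 3.7) = 61.4486 degrees

r = 7.7414, theta = 61.4486 degrees


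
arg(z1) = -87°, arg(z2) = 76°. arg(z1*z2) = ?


arg(z1*z2) = -87° + 76° = -11°
Normalized to (-180°, 180°]: -11°

-11°


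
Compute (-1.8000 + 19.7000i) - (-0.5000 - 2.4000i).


Real: -1.8 + 0.5 = -1.3
Imag: 19.7 + 2.4 = 22.1

-1.3000 + 22.1000i


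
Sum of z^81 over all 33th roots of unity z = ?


The roots are w_k = w^k with w = e^(2*pi*i/33), and (w^k)^81 = (w^81)^k.
So S = 1 + u + u^2 + ... + u^(32) with u = w^81.
81 = 2*33 + 15, so 81 is not a multiple of 33: u = (w^33)^2 * w^15 = w^15 ≠ 1 (w is a primitive 33th root), while u^33 = (w^33)^81 = 1.
Geometric series: S = (1 - u^33)/(1 - u) = (1 - 1)/(1 - u) = 0

S = 0


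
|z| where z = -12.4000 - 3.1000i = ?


|z| = sqrt((-12.4)^2 + (-3.1)^2) = sqrt(153.76 + 9.61) = sqrt(163.37) = 12.7816

|z| = 12.7816


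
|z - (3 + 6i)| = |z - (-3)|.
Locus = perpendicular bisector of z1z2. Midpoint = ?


Equal distances means the locus is the perpendicular bisector of z1 and z2.
Midpoint = ((3+(-3))/2, (6+0)/2) = (0, 3.0000)

Perpendicular bisector through (0, 3.0000)


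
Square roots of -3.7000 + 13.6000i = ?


|z| = sqrt(13.69+184.96) = 14.0943
sqrt((|z|+a)/2) = sqrt((14.0943+(-3.7))/2) = sqrt(5.1972) = 2.2797
sqrt((|z|-a)/2) = sqrt((14.0943-(-3.7))/2) = sqrt(8.8972) = 2.9828

±(2.2797 + 2.9828i) i.e. 2.2797 + 2.9828i and -2.2797 - 2.9828i


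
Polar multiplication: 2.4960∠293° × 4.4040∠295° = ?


r = 2.4960 * 4.4040 = 10.9924
theta = 293° + 295° = 588° = 228° (mod 360)

10.9924 cis(228°)


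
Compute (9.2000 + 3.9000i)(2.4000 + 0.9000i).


Real = 9.2*2.4 - 3.9*0.9 = 22.08 - 3.51 = 18.57
Imag = 9.2*0.9 + 2.4*3.9 = 8.28 + 9.36 = 17.64

18.5700 + 17.6400i


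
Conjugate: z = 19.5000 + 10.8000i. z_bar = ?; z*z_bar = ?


z_bar = 19.5000 - 10.8000i
z*z_bar = 19.5^2 + 10.8^2 = 380.25 + 116.64 = 496.89

z_bar = 19.5000 - 10.8000i, z*z_bar = 496.89


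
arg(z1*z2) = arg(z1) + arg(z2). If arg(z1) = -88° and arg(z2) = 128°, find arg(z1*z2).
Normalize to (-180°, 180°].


arg(z1*z2) = -88° + 128° = 40°
Normalized to (-180°, 180°]: 40°

40°


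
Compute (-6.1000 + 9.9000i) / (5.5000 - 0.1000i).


Conjugate of z2 = 5.5000 + 0.1000i
Numerator: (-6.1000 + 9.9000i)(5.5000 + 0.1000i) = -34.5400 + 53.8400i
Denominator: 5.5^2 + (-0.1)^2 = 30.26
Result = (-34.5400 + 53.8400i)/30.26

-1.1414 + 1.7792i


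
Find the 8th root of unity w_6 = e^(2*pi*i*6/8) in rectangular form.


Angle = 360*6/8 = 270°
a = cos(270°) = 0
b = sin(270°) = -1.0000

0 - 1.0000i


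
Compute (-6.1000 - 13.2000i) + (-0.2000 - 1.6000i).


Real: -6.1 - 0.2 = -6.3
Imag: -13.2 - 1.6 = -14.8

-6.3000 - 14.8000i


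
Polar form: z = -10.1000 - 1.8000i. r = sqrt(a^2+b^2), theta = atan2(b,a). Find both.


r = sqrt(102.01+3.24) = sqrt(105.25) = 10.2591
theta = atan2(-1.8, -10.1) = -169.8950 degrees

r = 10.2591, theta = -169.8950 degrees


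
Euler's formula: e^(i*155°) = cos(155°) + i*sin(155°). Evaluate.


cos(155°) = -0.9063
sin(155°) = 0.4226

e^(i*155°) = -0.9063 + 0.4226i


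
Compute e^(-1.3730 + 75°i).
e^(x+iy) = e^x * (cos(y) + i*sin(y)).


e^-1.3730 = 0.2533
cos(75°) = 0.2588
sin(75°) = 0.9659
Real = 0.2533*0.2588 = 0.0656
Imag = 0.2533*0.9659 = 0.2447

0.0656 + 0.2447i


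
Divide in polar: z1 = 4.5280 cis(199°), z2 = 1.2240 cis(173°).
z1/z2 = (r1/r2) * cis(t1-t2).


r = 4.5280 / 1.2240 = 3.6993
theta = 199° - 173° = 26° = 26° (mod 360)

3.6993 cis(26°)


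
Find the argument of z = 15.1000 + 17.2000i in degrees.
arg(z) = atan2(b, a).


Re = 15.1, Im = 17.2
arg = atan2(17.2, 15.1) = 48.7199 degrees

arg(z) = 48.7199 degrees


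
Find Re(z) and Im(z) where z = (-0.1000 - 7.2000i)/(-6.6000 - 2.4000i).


Multiply by conjugate: (-0.1000 - 7.2000i)(-6.6000 + 2.4000i) / ((-6.6)^2 + (-2.4)^2)
Numerator real = -0.1*(-6.6) - (7.2)*(-2.4) = 17.94
Numerator imag = -7.2*(-6.6) - (-0.1)*(-2.4) = 47.28
Denominator = 49.32
Re(z) = 17.94/49.32 = 0.3637
Im(z) = 47.28/49.32 = 0.9586

Re(z) = 0.3637, Im(z) = 0.9586


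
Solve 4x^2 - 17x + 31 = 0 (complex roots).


disc = (-17)^2 - 4*4*31 = 289 - 496 = -207
sqrt(|disc|) = sqrt(207) = 14.3875
Real part = 17/(2*4) = 2.1250
Imag part = 14.3875/(2*4) = 1.7984

2.1250 ± 1.7984i


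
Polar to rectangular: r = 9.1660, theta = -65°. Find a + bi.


a = 9.1660*cos(-65°) = 9.1660*0.42262 = 3.8737
b = 9.1660*sin(-65°) = 9.1660*(-0.90631) = -8.3072

3.8737 - 8.3072i


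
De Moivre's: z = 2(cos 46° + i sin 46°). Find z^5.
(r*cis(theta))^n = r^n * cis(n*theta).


r^5 = 2^5 = 32
n*theta = 5*46° = 230° = 230° (mod 360)
a = 32*cos(230°) = -20.5692
b = 32*sin(230°) = -24.5134

32 cis(230°) = -20.5692 - 24.5134i


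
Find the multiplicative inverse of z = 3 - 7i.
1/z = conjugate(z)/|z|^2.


|z|^2 = 9+49 = 58
1/z = (3 + 7i)/58

1/z = 0.0517 + 0.1207i


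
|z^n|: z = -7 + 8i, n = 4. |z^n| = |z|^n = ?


|z| = sqrt(49+64) = sqrt(113) = 10.6301
|z^4| = |z|^4 = (sqrt(113))^4 = 113^2 = 12769

|z^4| = 12769


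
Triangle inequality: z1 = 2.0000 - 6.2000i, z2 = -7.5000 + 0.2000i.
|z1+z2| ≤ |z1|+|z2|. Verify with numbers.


|z1| = sqrt(2^2 + (-6.2)^2) = sqrt(42.44) = 6.5146
|z2| = sqrt((-7.5)^2 + 0.2^2) = sqrt(56.29) = 7.5027
z1+z2 = -5.5000 - 6.0000i
|z1+z2| = sqrt(66.25) = 8.1394
|z1|+|z2| = 6.5146 + 7.5027 = 14.0173

|z1+z2| = 8.1394 ≤ |z1|+|z2| = 14.0173 (verified)


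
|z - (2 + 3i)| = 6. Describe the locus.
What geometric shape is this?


|z - z0| = r is a circle with center z0 and radius r.
Center = (2, 3), radius = 6

Circle with center (2, 3) and radius 6


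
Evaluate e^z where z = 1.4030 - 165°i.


e^1.4030 = 4.0674
cos(-165°) = -0.96593
sin(-165°) = -0.25882
Real = 4.0674*(-0.96593) = -3.9288
Imag = 4.0674*(-0.25882) = -1.0527

-3.9288 - 1.0527i


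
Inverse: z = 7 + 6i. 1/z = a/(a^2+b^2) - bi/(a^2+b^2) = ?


|z|^2 = 49+36 = 85
1/z = (7 - 6i)/85

1/z = 0.0824 - 0.0706i


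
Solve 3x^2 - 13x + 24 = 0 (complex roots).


disc = (-13)^2 - 4*3*24 = 169 - 288 = -119
sqrt(|disc|) = sqrt(119) = 10.9087
Real part = 13/(2*3) = 2.1667
Imag part = 10.9087/(2*3) = 1.8181

2.1667 ± 1.8181i


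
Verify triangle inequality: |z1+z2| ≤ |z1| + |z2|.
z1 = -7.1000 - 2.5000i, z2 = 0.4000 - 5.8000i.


|z1| = sqrt((-7.1)^2 + (-2.5)^2) = sqrt(56.66) = 7.5273
|z2| = sqrt(0.4^2 + (-5.8)^2) = sqrt(33.8) = 5.8138
z1+z2 = -6.7000 - 8.3000i
|z1+z2| = sqrt(113.78) = 10.6668
|z1|+|z2| = 7.5273 + 5.8138 = 13.3411

|z1+z2| = 10.6668 ≤ |z1|+|z2| = 13.3411 (verified)
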